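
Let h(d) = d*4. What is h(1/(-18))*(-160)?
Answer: 320/9 ≈ 35.556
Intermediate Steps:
h(d) = 4*d
h(1/(-18))*(-160) = (4/(-18))*(-160) = (4*(-1/18))*(-160) = -2/9*(-160) = 320/9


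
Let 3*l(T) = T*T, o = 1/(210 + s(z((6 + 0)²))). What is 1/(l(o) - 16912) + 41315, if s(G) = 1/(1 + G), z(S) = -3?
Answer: 368003565856297/8907262892 ≈ 41315.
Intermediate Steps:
o = 2/419 (o = 1/(210 + 1/(1 - 3)) = 1/(210 + 1/(-2)) = 1/(210 - ½) = 1/(419/2) = 2/419 ≈ 0.0047733)
l(T) = T²/3 (l(T) = (T*T)/3 = T²/3)
1/(l(o) - 16912) + 41315 = 1/((2/419)²/3 - 16912) + 41315 = 1/((⅓)*(4/175561) - 16912) + 41315 = 1/(4/526683 - 16912) + 41315 = 1/(-8907262892/526683) + 41315 = -526683/8907262892 + 41315 = 368003565856297/8907262892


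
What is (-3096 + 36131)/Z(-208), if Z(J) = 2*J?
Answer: -33035/416 ≈ -79.411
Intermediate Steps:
(-3096 + 36131)/Z(-208) = (-3096 + 36131)/((2*(-208))) = 33035/(-416) = 33035*(-1/416) = -33035/416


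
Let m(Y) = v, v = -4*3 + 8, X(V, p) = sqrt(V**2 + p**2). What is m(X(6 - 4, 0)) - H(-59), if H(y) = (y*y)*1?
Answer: -3485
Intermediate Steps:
H(y) = y**2 (H(y) = y**2*1 = y**2)
v = -4 (v = -12 + 8 = -4)
m(Y) = -4
m(X(6 - 4, 0)) - H(-59) = -4 - 1*(-59)**2 = -4 - 1*3481 = -4 - 3481 = -3485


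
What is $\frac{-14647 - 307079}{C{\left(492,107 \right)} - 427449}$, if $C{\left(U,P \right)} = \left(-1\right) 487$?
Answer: $\frac{3741}{4976} \approx 0.75181$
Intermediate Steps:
$C{\left(U,P \right)} = -487$
$\frac{-14647 - 307079}{C{\left(492,107 \right)} - 427449} = \frac{-14647 - 307079}{-487 - 427449} = - \frac{321726}{-427936} = \left(-321726\right) \left(- \frac{1}{427936}\right) = \frac{3741}{4976}$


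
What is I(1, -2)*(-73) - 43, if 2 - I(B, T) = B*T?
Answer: -335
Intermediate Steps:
I(B, T) = 2 - B*T
I(1, -2)*(-73) - 43 = (2 - 1*1*(-2))*(-73) - 43 = (2 + 2)*(-73) - 43 = 4*(-73) - 43 = -292 - 43 = -335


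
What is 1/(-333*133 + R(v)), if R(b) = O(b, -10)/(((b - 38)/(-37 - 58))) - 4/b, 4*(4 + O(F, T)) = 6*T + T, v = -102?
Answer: -2856/126530939 ≈ -2.2572e-5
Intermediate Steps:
O(F, T) = -4 + 7*T/4 (O(F, T) = -4 + (6*T + T)/4 = -4 + (7*T)/4 = -4 + 7*T/4)
R(b) = -4/b - 43/(2*(⅖ - b/95)) (R(b) = (-4 + (7/4)*(-10))/(((b - 38)/(-37 - 58))) - 4/b = (-4 - 35/2)/(((-38 + b)/(-95))) - 4/b = -43*(-95/(-38 + b))/2 - 4/b = -43/(2*(⅖ - b/95)) - 4/b = -4/b - 43/(2*(⅖ - b/95)))
1/(-333*133 + R(v)) = 1/(-333*133 + (½)*(304 + 4077*(-102))/(-102*(-38 - 102))) = 1/(-44289 + (½)*(-1/102)*(304 - 415854)/(-140)) = 1/(-44289 + (½)*(-1/102)*(-1/140)*(-415550)) = 1/(-44289 - 41555/2856) = 1/(-126530939/2856) = -2856/126530939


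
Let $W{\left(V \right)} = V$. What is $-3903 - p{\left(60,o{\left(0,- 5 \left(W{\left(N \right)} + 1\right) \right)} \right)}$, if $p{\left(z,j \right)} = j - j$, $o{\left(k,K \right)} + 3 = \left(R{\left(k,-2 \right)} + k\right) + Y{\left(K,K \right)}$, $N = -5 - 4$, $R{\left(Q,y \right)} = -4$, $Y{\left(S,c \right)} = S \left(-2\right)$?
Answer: $-3903$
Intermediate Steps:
$Y{\left(S,c \right)} = - 2 S$
$N = -9$ ($N = -5 - 4 = -9$)
$o{\left(k,K \right)} = -7 + k - 2 K$ ($o{\left(k,K \right)} = -3 - \left(4 - k + 2 K\right) = -7 + k - 2 K$)
$p{\left(z,j \right)} = 0$
$-3903 - p{\left(60,o{\left(0,- 5 \left(W{\left(N \right)} + 1\right) \right)} \right)} = -3903 - 0 = -3903 + 0 = -3903$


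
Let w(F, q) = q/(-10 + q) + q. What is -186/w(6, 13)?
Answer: -279/26 ≈ -10.731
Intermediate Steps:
w(F, q) = q + q/(-10 + q) (w(F, q) = q/(-10 + q) + q = q + q/(-10 + q))
-186/w(6, 13) = -186*(-10 + 13)/(13*(-9 + 13)) = -186/(13*4/3) = -186/(13*(1/3)*4) = -186/52/3 = -186*3/52 = -279/26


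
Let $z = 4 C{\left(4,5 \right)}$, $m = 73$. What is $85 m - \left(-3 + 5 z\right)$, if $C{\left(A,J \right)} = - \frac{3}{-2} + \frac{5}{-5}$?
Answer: $6198$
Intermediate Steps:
$C{\left(A,J \right)} = \frac{1}{2}$ ($C{\left(A,J \right)} = \left(-3\right) \left(- \frac{1}{2}\right) + 5 \left(- \frac{1}{5}\right) = \frac{3}{2} - 1 = \frac{1}{2}$)
$z = 2$ ($z = 4 \cdot \frac{1}{2} = 2$)
$85 m - \left(-3 + 5 z\right) = 85 \cdot 73 + \left(3 - 10\right) = 6205 + \left(3 - 10\right) = 6205 - 7 = 6198$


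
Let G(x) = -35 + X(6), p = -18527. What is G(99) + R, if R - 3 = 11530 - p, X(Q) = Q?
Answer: 30031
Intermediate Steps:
G(x) = -29 (G(x) = -35 + 6 = -29)
R = 30060 (R = 3 + (11530 - 1*(-18527)) = 3 + (11530 + 18527) = 3 + 30057 = 30060)
G(99) + R = -29 + 30060 = 30031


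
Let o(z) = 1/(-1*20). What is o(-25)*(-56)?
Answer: 14/5 ≈ 2.8000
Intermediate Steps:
o(z) = -1/20 (o(z) = -1*1/20 = -1/20)
o(-25)*(-56) = -1/20*(-56) = 14/5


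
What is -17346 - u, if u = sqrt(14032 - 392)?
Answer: -17346 - 2*sqrt(3410) ≈ -17463.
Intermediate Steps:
u = 2*sqrt(3410) (u = sqrt(13640) = 2*sqrt(3410) ≈ 116.79)
-17346 - u = -17346 - 2*sqrt(3410)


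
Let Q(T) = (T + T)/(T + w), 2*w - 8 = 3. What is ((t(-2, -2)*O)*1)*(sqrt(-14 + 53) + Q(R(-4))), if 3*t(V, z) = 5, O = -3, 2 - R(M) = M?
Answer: -120/23 - 5*sqrt(39) ≈ -36.442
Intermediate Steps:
w = 11/2 (w = 4 + (1/2)*3 = 4 + 3/2 = 11/2 ≈ 5.5000)
R(M) = 2 - M
t(V, z) = 5/3 (t(V, z) = (1/3)*5 = 5/3)
Q(T) = 2*T/(11/2 + T) (Q(T) = (T + T)/(T + 11/2) = (2*T)/(11/2 + T) = 2*T/(11/2 + T))
((t(-2, -2)*O)*1)*(sqrt(-14 + 53) + Q(R(-4))) = (((5/3)*(-3))*1)*(sqrt(-14 + 53) + 4*(2 - 1*(-4))/(11 + 2*(2 - 1*(-4)))) = (-5*1)*(sqrt(39) + 4*(2 + 4)/(11 + 2*(2 + 4))) = -5*(sqrt(39) + 4*6/(11 + 2*6)) = -5*(sqrt(39) + 4*6/(11 + 12)) = -5*(sqrt(39) + 4*6/23) = -5*(sqrt(39) + 4*6*(1/23)) = -5*(sqrt(39) + 24/23) = -5*(24/23 + sqrt(39)) = -120/23 - 5*sqrt(39)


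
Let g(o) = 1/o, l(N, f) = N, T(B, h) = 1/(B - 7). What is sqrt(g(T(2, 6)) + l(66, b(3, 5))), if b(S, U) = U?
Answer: sqrt(61) ≈ 7.8102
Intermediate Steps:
T(B, h) = 1/(-7 + B)
sqrt(g(T(2, 6)) + l(66, b(3, 5))) = sqrt(1/(1/(-7 + 2)) + 66) = sqrt(1/(1/(-5)) + 66) = sqrt(1/(-1/5) + 66) = sqrt(-5 + 66) = sqrt(61)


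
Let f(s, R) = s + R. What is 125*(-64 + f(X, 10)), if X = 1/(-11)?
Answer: -74375/11 ≈ -6761.4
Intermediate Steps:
X = -1/11 ≈ -0.090909
f(s, R) = R + s
125*(-64 + f(X, 10)) = 125*(-64 + (10 - 1/11)) = 125*(-64 + 109/11) = 125*(-595/11) = -74375/11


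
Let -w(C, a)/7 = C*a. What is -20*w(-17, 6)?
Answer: -14280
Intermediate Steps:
w(C, a) = -7*C*a
-20*w(-17, 6) = -(-140)*(-17)*6 = -20*714 = -14280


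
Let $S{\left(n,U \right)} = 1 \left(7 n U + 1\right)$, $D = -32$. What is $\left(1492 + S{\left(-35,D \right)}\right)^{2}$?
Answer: $87104889$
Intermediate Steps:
$S{\left(n,U \right)} = 1 + 7 U n$ ($S{\left(n,U \right)} = 1 \left(7 U n + 1\right) = 1 \left(1 + 7 U n\right) = 1 + 7 U n$)
$\left(1492 + S{\left(-35,D \right)}\right)^{2} = \left(1492 + \left(1 + 7 \left(-32\right) \left(-35\right)\right)\right)^{2} = \left(1492 + \left(1 + 7840\right)\right)^{2} = \left(1492 + 7841\right)^{2} = 9333^{2} = 87104889$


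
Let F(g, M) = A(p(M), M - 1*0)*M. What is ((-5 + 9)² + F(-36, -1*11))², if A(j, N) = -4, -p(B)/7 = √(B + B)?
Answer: 3600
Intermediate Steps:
p(B) = -7*√2*√B (p(B) = -7*√(B + B) = -7*√2*√B)
F(g, M) = -4*M
((-5 + 9)² + F(-36, -1*11))² = ((-5 + 9)² - (-4)*11)² = (4² - 4*(-11))² = (16 + 44)² = 60² = 3600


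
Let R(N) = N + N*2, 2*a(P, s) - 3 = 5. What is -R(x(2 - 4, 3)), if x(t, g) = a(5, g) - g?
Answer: -3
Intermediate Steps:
a(P, s) = 4 (a(P, s) = 3/2 + (1/2)*5 = 3/2 + 5/2 = 4)
x(t, g) = 4 - g
R(N) = 3*N (R(N) = N + 2*N = 3*N)
-R(x(2 - 4, 3)) = -3*(4 - 1*3) = -3*(4 - 3) = -3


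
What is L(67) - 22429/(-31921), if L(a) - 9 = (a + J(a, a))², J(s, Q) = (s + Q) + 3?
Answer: 1328734054/31921 ≈ 41626.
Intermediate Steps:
J(s, Q) = 3 + Q + s (J(s, Q) = (Q + s) + 3 = 3 + Q + s)
L(a) = 9 + (3 + 3*a)² (L(a) = 9 + (a + (3 + a + a))² = 9 + (a + (3 + 2*a))² = 9 + (3 + 3*a)²)
L(67) - 22429/(-31921) = (9 + 9*(1 + 67)²) - 22429/(-31921) = (9 + 9*68²) - 22429*(-1/31921) = (9 + 9*4624) + 22429/31921 = (9 + 41616) + 22429/31921 = 41625 + 22429/31921 = 1328734054/31921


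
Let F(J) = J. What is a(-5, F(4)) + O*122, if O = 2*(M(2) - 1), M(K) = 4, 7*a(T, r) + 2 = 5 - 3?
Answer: 732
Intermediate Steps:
a(T, r) = 0 (a(T, r) = -2/7 + (5 - 3)/7 = -2/7 + (⅐)*2 = -2/7 + 2/7 = 0)
O = 6 (O = 2*(4 - 1) = 2*3 = 6)
a(-5, F(4)) + O*122 = 0 + 6*122 = 0 + 732 = 732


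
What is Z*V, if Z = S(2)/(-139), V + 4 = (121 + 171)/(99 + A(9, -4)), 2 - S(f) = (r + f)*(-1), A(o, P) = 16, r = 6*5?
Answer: 5712/15985 ≈ 0.35734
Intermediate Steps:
r = 30
S(f) = 32 + f (S(f) = 2 - (30 + f)*(-1) = 2 - (-30 - f) = 2 + (30 + f) = 32 + f)
V = -168/115 (V = -4 + (121 + 171)/(99 + 16) = -4 + 292/115 = -168/115 ≈ -1.4609)
Z = -34/139 (Z = (32 + 2)/(-139) = 34*(-1/139) = -34/139 ≈ -0.24460)
Z*V = -34/139*(-168/115) = 5712/15985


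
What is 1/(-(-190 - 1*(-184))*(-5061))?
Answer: -1/30366 ≈ -3.2932e-5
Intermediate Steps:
1/(-(-190 - 1*(-184))*(-5061)) = 1/(-(-190 + 184)*(-5061)) = 1/(-1*(-6)*(-5061)) = 1/(6*(-5061)) = 1/(-30366) = -1/30366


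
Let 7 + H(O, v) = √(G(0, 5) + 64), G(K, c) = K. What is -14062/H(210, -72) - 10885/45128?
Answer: -634600821/45128 ≈ -14062.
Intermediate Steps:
H(O, v) = 1 (H(O, v) = -7 + √(0 + 64) = -7 + √64 = -7 + 8 = 1)
-14062/H(210, -72) - 10885/45128 = -14062/1 - 10885/45128 = -14062*1 - 10885*1/45128 = -14062 - 10885/45128 = -634600821/45128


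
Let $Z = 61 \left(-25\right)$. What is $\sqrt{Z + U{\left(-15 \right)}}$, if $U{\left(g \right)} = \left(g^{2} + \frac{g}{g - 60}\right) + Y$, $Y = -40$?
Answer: $\frac{i \sqrt{33495}}{5} \approx 36.603 i$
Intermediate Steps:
$U{\left(g \right)} = -40 + g^{2} + \frac{g}{-60 + g}$ ($U{\left(g \right)} = \left(g^{2} + \frac{g}{g - 60}\right) - 40 = \left(g^{2} + \frac{g}{-60 + g}\right) - 40 = -40 + g^{2} + \frac{g}{-60 + g}$)
$Z = -1525$
$\sqrt{Z + U{\left(-15 \right)}} = \sqrt{-1525 + \frac{2400 + \left(-15\right)^{3} - 60 \left(-15\right)^{2} - -585}{-60 - 15}} = \sqrt{-1525 + \frac{2400 - 3375 - 13500 + 585}{-75}} = \sqrt{-1525 - \frac{2400 - 3375 - 13500 + 585}{75}} = \sqrt{-1525 - - \frac{926}{5}} = \sqrt{-1525 + \frac{926}{5}} = \sqrt{- \frac{6699}{5}} = \frac{i \sqrt{33495}}{5}$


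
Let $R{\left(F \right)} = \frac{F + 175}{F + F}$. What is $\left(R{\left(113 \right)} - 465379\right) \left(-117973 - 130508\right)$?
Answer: $\frac{13067040059523}{113} \approx 1.1564 \cdot 10^{11}$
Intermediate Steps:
$R{\left(F \right)} = \frac{175 + F}{2 F}$
$\left(R{\left(113 \right)} - 465379\right) \left(-117973 - 130508\right) = \left(\frac{175 + 113}{2 \cdot 113} - 465379\right) \left(-117973 - 130508\right) = \left(\frac{1}{2} \cdot \frac{1}{113} \cdot 288 - 465379\right) \left(-248481\right) = \left(\frac{144}{113} - 465379\right) \left(-248481\right) = \left(- \frac{52587683}{113}\right) \left(-248481\right) = \frac{13067040059523}{113}$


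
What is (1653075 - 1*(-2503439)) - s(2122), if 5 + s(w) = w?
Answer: 4154397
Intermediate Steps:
s(w) = -5 + w
(1653075 - 1*(-2503439)) - s(2122) = (1653075 - 1*(-2503439)) - (-5 + 2122) = (1653075 + 2503439) - 1*2117 = 4156514 - 2117 = 4154397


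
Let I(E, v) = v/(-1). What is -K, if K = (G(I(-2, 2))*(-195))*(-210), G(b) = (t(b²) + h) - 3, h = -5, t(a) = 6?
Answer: 81900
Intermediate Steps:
I(E, v) = -v (I(E, v) = v*(-1) = -v)
G(b) = -2 (G(b) = (6 - 5) - 3 = 1 - 3 = -2)
K = -81900 (K = -2*(-195)*(-210) = 390*(-210) = -81900)
-K = -1*(-81900) = 81900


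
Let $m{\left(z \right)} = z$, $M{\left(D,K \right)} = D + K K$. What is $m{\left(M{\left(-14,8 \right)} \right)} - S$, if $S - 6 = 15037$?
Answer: $-14993$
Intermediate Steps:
$M{\left(D,K \right)} = D + K^{2}$
$S = 15043$ ($S = 6 + 15037 = 15043$)
$m{\left(M{\left(-14,8 \right)} \right)} - S = \left(-14 + 8^{2}\right) - 15043 = \left(-14 + 64\right) - 15043 = 50 - 15043 = -14993$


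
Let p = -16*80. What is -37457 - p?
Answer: -36177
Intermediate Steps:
p = -1280
-37457 - p = -37457 - 1*(-1280) = -37457 + 1280 = -36177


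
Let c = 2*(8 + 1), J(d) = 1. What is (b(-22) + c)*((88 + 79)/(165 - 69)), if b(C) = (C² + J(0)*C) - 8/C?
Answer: 220607/264 ≈ 835.63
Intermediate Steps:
c = 18 (c = 2*9 = 18)
b(C) = C + C² - 8/C (b(C) = (C² + 1*C) - 8/C = (C² + C) - 8/C = (C + C²) - 8/C = C + C² - 8/C)
(b(-22) + c)*((88 + 79)/(165 - 69)) = ((-22 + (-22)² - 8/(-22)) + 18)*((88 + 79)/(165 - 69)) = ((-22 + 484 - 8*(-1/22)) + 18)*(167/96) = ((-22 + 484 + 4/11) + 18)*(167*(1/96)) = (5086/11 + 18)*(167/96) = (5284/11)*(167/96) = 220607/264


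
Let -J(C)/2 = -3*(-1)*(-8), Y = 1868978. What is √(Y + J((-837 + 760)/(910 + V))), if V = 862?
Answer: √1869026 ≈ 1367.1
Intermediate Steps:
J(C) = 48 (J(C) = -2*(-3*(-1))*(-8) = -6*(-8) = -2*(-24) = 48)
√(Y + J((-837 + 760)/(910 + V))) = √(1868978 + 48) = √1869026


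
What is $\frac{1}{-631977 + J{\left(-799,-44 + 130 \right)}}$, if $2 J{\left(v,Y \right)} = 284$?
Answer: $- \frac{1}{631835} \approx -1.5827 \cdot 10^{-6}$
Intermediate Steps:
$J{\left(v,Y \right)} = 142$ ($J{\left(v,Y \right)} = \frac{1}{2} \cdot 284 = 142$)
$\frac{1}{-631977 + J{\left(-799,-44 + 130 \right)}} = \frac{1}{-631977 + 142} = \frac{1}{-631835} = - \frac{1}{631835}$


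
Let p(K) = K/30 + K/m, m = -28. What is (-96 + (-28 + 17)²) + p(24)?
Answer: 873/35 ≈ 24.943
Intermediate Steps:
p(K) = -K/420 (p(K) = K/30 + K/(-28) = K*(1/30) + K*(-1/28) = K/30 - K/28 = -K/420)
(-96 + (-28 + 17)²) + p(24) = (-96 + (-28 + 17)²) - 1/420*24 = (-96 + (-11)²) - 2/35 = (-96 + 121) - 2/35 = 25 - 2/35 = 873/35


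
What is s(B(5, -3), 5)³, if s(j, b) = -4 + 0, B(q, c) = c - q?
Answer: -64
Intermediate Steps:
s(j, b) = -4
s(B(5, -3), 5)³ = (-4)³ = -64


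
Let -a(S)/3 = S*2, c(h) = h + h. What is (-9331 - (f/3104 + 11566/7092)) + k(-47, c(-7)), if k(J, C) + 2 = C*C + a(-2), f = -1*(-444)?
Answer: -12557053607/1375848 ≈ -9126.8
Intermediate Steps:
c(h) = 2*h
f = 444
a(S) = -6*S (a(S) = -3*S*2 = -6*S)
k(J, C) = 10 + C² (k(J, C) = -2 + (C*C - 6*(-2)) = -2 + (C² + 12) = -2 + (12 + C²) = 10 + C²)
(-9331 - (f/3104 + 11566/7092)) + k(-47, c(-7)) = (-9331 - (444/3104 + 11566/7092)) + (10 + (2*(-7))²) = (-9331 - (444*(1/3104) + 11566*(1/7092))) + (10 + (-14)²) = (-9331 - (111/776 + 5783/3546)) + (10 + 196) = (-9331 - 1*2440607/1375848) + 206 = (-9331 - 2440607/1375848) + 206 = -12840478295/1375848 + 206 = -12557053607/1375848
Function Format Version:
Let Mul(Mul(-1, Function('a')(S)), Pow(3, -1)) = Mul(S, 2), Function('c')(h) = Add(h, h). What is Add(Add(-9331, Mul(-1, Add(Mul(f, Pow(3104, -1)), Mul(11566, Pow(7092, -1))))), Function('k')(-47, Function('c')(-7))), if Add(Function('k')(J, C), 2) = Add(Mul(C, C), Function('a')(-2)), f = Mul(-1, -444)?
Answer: Rational(-12557053607, 1375848) ≈ -9126.8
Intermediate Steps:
Function('c')(h) = Mul(2, h)
f = 444
Function('a')(S) = Mul(-6, S) (Function('a')(S) = Mul(-3, Mul(S, 2)) = Mul(-3, Mul(2, S)) = Mul(-6, S))
Function('k')(J, C) = Add(10, Pow(C, 2)) (Function('k')(J, C) = Add(-2, Add(Mul(C, C), Mul(-6, -2))) = Add(-2, Add(Pow(C, 2), 12)) = Add(-2, Add(12, Pow(C, 2))) = Add(10, Pow(C, 2)))
Add(Add(-9331, Mul(-1, Add(Mul(f, Pow(3104, -1)), Mul(11566, Pow(7092, -1))))), Function('k')(-47, Function('c')(-7))) = Add(Add(-9331, Mul(-1, Add(Mul(444, Pow(3104, -1)), Mul(11566, Pow(7092, -1))))), Add(10, Pow(Mul(2, -7), 2))) = Add(Add(-9331, Mul(-1, Add(Mul(444, Rational(1, 3104)), Mul(11566, Rational(1, 7092))))), Add(10, Pow(-14, 2))) = Add(Add(-9331, Mul(-1, Add(Rational(111, 776), Rational(5783, 3546)))), Add(10, 196)) = Add(Add(-9331, Mul(-1, Rational(2440607, 1375848))), 206) = Add(Add(-9331, Rational(-2440607, 1375848)), 206) = Add(Rational(-12840478295, 1375848), 206) = Rational(-12557053607, 1375848)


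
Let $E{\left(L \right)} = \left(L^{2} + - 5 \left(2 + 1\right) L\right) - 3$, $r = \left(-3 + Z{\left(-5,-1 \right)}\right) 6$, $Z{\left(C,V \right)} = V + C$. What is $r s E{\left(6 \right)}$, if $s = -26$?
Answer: $-80028$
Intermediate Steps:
$Z{\left(C,V \right)} = C + V$
$r = -54$ ($r = \left(-3 - 6\right) 6 = \left(-9\right) 6 = -54$)
$E{\left(L \right)} = -3 + L^{2} - 15 L$ ($E{\left(L \right)} = \left(L^{2} + \left(-5\right) 3 L\right) - 3 = \left(L^{2} - 15 L\right) - 3 = -3 + L^{2} - 15 L$)
$r s E{\left(6 \right)} = \left(-54\right) \left(-26\right) \left(-3 + 6^{2} - 90\right) = 1404 \left(-3 + 36 - 90\right) = 1404 \left(-57\right) = -80028$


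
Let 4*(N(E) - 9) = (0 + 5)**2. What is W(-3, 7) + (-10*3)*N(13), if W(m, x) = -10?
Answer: -935/2 ≈ -467.50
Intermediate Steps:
N(E) = 61/4 (N(E) = 9 + (0 + 5)**2/4 = 9 + (1/4)*5**2 = 9 + (1/4)*25 = 9 + 25/4 = 61/4)
W(-3, 7) + (-10*3)*N(13) = -10 - 10*3*(61/4) = -10 - 30*61/4 = -10 - 915/2 = -935/2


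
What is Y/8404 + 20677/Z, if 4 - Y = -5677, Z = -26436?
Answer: -1474162/13885509 ≈ -0.10617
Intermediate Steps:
Y = 5681 (Y = 4 - 1*(-5677) = 4 + 5677 = 5681)
Y/8404 + 20677/Z = 5681/8404 + 20677/(-26436) = 5681*(1/8404) + 20677*(-1/26436) = 5681/8404 - 20677/26436 = -1474162/13885509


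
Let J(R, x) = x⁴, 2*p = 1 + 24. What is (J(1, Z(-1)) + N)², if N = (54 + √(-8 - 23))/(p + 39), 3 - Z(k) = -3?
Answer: 17847891092/10609 + 534384*I*√31/10609 ≈ 1.6823e+6 + 280.45*I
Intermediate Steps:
Z(k) = 6 (Z(k) = 3 - 1*(-3) = 3 + 3 = 6)
p = 25/2 (p = (1 + 24)/2 = (½)*25 = 25/2 ≈ 12.500)
N = 108/103 + 2*I*√31/103 (N = (54 + √(-8 - 23))/(25/2 + 39) = (54 + √(-31))/(103/2) = (54 + I*√31)*(2/103) = 108/103 + 2*I*√31/103 ≈ 1.0485 + 0.10811*I)
(J(1, Z(-1)) + N)² = (6⁴ + (108/103 + 2*I*√31/103))² = (1296 + (108/103 + 2*I*√31/103))² = (133596/103 + 2*I*√31/103)²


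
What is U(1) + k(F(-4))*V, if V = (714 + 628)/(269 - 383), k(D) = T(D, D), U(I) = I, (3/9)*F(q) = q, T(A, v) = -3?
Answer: 690/19 ≈ 36.316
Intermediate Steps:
F(q) = 3*q
k(D) = -3
V = -671/57 (V = 1342/(-114) = 1342*(-1/114) = -671/57 ≈ -11.772)
U(1) + k(F(-4))*V = 1 - 3*(-671/57) = 1 + 671/19 = 690/19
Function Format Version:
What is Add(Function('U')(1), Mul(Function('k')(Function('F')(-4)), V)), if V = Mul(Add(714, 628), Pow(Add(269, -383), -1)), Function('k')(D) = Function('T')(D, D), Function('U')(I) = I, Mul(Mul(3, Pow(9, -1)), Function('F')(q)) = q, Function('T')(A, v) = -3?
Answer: Rational(690, 19) ≈ 36.316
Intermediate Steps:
Function('F')(q) = Mul(3, q)
Function('k')(D) = -3
V = Rational(-671, 57) (V = Mul(1342, Pow(-114, -1)) = Mul(1342, Rational(-1, 114)) = Rational(-671, 57) ≈ -11.772)
Add(Function('U')(1), Mul(Function('k')(Function('F')(-4)), V)) = Add(1, Mul(-3, Rational(-671, 57))) = Add(1, Rational(671, 19)) = Rational(690, 19)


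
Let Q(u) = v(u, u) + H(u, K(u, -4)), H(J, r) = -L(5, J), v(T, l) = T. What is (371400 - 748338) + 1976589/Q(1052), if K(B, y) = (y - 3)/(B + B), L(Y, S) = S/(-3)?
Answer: -1580225337/4208 ≈ -3.7553e+5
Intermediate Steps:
L(Y, S) = -S/3 (L(Y, S) = S*(-⅓) = -S/3)
K(B, y) = (-3 + y)/(2*B) (K(B, y) = (-3 + y)/((2*B)) = (-3 + y)*(1/(2*B)) = (-3 + y)/(2*B))
H(J, r) = J/3 (H(J, r) = -(-1)*J/3 = J/3)
Q(u) = 4*u/3 (Q(u) = u + u/3 = 4*u/3)
(371400 - 748338) + 1976589/Q(1052) = (371400 - 748338) + 1976589/(((4/3)*1052)) = -376938 + 1976589/(4208/3) = -376938 + 1976589*(3/4208) = -376938 + 5929767/4208 = -1580225337/4208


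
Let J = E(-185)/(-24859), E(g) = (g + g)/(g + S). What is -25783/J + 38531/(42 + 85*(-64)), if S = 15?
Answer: 58816461632655/199726 ≈ 2.9449e+8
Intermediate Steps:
E(g) = 2*g/(15 + g) (E(g) = (g + g)/(g + 15) = (2*g)/(15 + g) = 2*g/(15 + g))
J = -37/422603 (J = (2*(-185)/(15 - 185))/(-24859) = (2*(-185)/(-170))*(-1/24859) = (2*(-185)*(-1/170))*(-1/24859) = (37/17)*(-1/24859) = -37/422603 ≈ -8.7553e-5)
-25783/J + 38531/(42 + 85*(-64)) = -25783/(-37/422603) + 38531/(42 + 85*(-64)) = -25783*(-422603/37) + 38531/(42 - 5440) = 10895973149/37 + 38531/(-5398) = 10895973149/37 + 38531*(-1/5398) = 10895973149/37 - 38531/5398 = 58816461632655/199726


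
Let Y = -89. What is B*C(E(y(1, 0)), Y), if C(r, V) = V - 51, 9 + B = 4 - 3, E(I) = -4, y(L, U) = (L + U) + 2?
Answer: 1120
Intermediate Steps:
y(L, U) = 2 + L + U
B = -8 (B = -9 + (4 - 3) = -9 + 1 = -8)
C(r, V) = -51 + V
B*C(E(y(1, 0)), Y) = -8*(-51 - 89) = -8*(-140) = 1120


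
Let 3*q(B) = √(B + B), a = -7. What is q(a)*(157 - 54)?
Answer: 103*I*√14/3 ≈ 128.46*I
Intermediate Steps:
q(B) = √2*√B/3 (q(B) = √(B + B)/3 = √(2*B)/3 = (√2*√B)/3 = √2*√B/3)
q(a)*(157 - 54) = (√2*√(-7)/3)*(157 - 54) = (√2*(I*√7)/3)*103 = (I*√14/3)*103 = 103*I*√14/3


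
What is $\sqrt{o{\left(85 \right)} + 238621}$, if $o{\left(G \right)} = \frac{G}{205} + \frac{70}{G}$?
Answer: $\frac{10 \sqrt{1159248309}}{697} \approx 488.49$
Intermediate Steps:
$o{\left(G \right)} = \frac{70}{G} + \frac{G}{205}$ ($o{\left(G \right)} = G \frac{1}{205} + \frac{70}{G} = \frac{G}{205} + \frac{70}{G} = \frac{70}{G} + \frac{G}{205}$)
$\sqrt{o{\left(85 \right)} + 238621} = \sqrt{\left(\frac{70}{85} + \frac{1}{205} \cdot 85\right) + 238621} = \sqrt{\left(70 \cdot \frac{1}{85} + \frac{17}{41}\right) + 238621} = \sqrt{\left(\frac{14}{17} + \frac{17}{41}\right) + 238621} = \sqrt{\frac{863}{697} + 238621} = \sqrt{\frac{166319700}{697}} = \frac{10 \sqrt{1159248309}}{697}$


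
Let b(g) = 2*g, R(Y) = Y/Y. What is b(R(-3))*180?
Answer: 360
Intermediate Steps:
R(Y) = 1
b(R(-3))*180 = (2*1)*180 = 2*180 = 360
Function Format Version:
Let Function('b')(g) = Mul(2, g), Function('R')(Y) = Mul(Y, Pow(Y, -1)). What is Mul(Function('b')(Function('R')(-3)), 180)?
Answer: 360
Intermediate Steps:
Function('R')(Y) = 1
Mul(Function('b')(Function('R')(-3)), 180) = Mul(Mul(2, 1), 180) = Mul(2, 180) = 360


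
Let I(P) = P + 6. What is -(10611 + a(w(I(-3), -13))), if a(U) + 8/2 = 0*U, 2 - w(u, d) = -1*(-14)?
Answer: -10607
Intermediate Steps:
I(P) = 6 + P
w(u, d) = -12 (w(u, d) = 2 - (-1)*(-14) = 2 - 1*14 = 2 - 14 = -12)
a(U) = -4 (a(U) = -4 + 0*U = -4 + 0 = -4)
-(10611 + a(w(I(-3), -13))) = -(10611 - 4) = -1*10607 = -10607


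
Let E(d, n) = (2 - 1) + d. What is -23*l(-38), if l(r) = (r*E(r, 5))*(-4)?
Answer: 129352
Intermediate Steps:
E(d, n) = 1 + d
l(r) = -4*r*(1 + r) (l(r) = (r*(1 + r))*(-4) = -4*r*(1 + r))
-23*l(-38) = -(-92)*(-38)*(1 - 38) = -(-92)*(-38)*(-37) = -23*(-5624) = 129352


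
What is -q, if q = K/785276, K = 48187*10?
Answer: -240935/392638 ≈ -0.61363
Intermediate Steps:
K = 481870
q = 240935/392638 (q = 481870/785276 = 481870*(1/785276) = 240935/392638 ≈ 0.61363)
-q = -1*240935/392638 = -240935/392638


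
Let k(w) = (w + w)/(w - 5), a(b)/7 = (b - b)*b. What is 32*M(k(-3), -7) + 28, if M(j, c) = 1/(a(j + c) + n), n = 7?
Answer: 228/7 ≈ 32.571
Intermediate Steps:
a(b) = 0 (a(b) = 7*((b - b)*b) = 7*(0*b) = 7*0 = 0)
k(w) = 2*w/(-5 + w) (k(w) = (2*w)/(-5 + w) = 2*w/(-5 + w))
M(j, c) = ⅐ (M(j, c) = 1/(0 + 7) = 1/7 = ⅐)
32*M(k(-3), -7) + 28 = 32*(⅐) + 28 = 32/7 + 28 = 228/7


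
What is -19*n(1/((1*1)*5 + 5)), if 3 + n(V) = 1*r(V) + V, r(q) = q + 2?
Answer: 76/5 ≈ 15.200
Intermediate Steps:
r(q) = 2 + q
n(V) = -1 + 2*V (n(V) = -3 + (1*(2 + V) + V) = -3 + ((2 + V) + V) = -3 + (2 + 2*V) = -1 + 2*V)
-19*n(1/((1*1)*5 + 5)) = -19*(-1 + 2/((1*1)*5 + 5)) = -19*(-1 + 2/(1*5 + 5)) = -19*(-1 + 2/(5 + 5)) = -19*(-1 + 2/10) = -19*(-1 + 2*(1/10)) = -19*(-1 + 1/5) = -19*(-4/5) = 76/5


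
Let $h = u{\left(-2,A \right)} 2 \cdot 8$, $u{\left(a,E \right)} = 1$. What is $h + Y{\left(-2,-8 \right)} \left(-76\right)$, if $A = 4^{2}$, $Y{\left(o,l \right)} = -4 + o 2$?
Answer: $624$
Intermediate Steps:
$Y{\left(o,l \right)} = -4 + 2 o$
$A = 16$
$h = 16$ ($h = 1 \cdot 2 \cdot 8 = 1 \cdot 16 = 16$)
$h + Y{\left(-2,-8 \right)} \left(-76\right) = 16 + \left(-4 + 2 \left(-2\right)\right) \left(-76\right) = 16 + \left(-4 - 4\right) \left(-76\right) = 16 - -608 = 16 + 608 = 624$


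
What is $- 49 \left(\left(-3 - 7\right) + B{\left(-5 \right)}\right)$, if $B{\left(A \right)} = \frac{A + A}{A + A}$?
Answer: $441$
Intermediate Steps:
$B{\left(A \right)} = 1$ ($B{\left(A \right)} = \frac{2 A}{2 A} = 2 A \frac{1}{2 A} = 1$)
$- 49 \left(\left(-3 - 7\right) + B{\left(-5 \right)}\right) = - 49 \left(\left(-3 - 7\right) + 1\right) = - 49 \left(-10 + 1\right) = \left(-49\right) \left(-9\right) = 441$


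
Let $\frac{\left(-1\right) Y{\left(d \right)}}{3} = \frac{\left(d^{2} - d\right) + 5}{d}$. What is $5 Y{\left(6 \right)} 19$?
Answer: $- \frac{3325}{2} \approx -1662.5$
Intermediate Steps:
$Y{\left(d \right)} = - \frac{3 \left(5 + d^{2} - d\right)}{d}$ ($Y{\left(d \right)} = - 3 \frac{\left(d^{2} - d\right) + 5}{d} = - 3 \frac{5 + d^{2} - d}{d} = - \frac{3 \left(5 + d^{2} - d\right)}{d}$)
$5 Y{\left(6 \right)} 19 = 5 \left(3 - \frac{15}{6} - 18\right) 19 = 5 \left(3 - \frac{5}{2} - 18\right) 19 = 5 \left(- \frac{35}{2}\right) 19 = \left(- \frac{175}{2}\right) 19 = - \frac{3325}{2}$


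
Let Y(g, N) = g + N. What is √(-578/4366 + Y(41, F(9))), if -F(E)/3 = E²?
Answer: I*√963259665/2183 ≈ 14.217*I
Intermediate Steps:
F(E) = -3*E²
Y(g, N) = N + g
√(-578/4366 + Y(41, F(9))) = √(-578/4366 + (-3*9² + 41)) = √(-578*1/4366 + (-3*81 + 41)) = √(-289/2183 + (-243 + 41)) = √(-289/2183 - 202) = √(-441255/2183) = I*√963259665/2183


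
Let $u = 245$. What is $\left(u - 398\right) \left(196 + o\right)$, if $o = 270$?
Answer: $-71298$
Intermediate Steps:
$\left(u - 398\right) \left(196 + o\right) = \left(245 - 398\right) \left(196 + 270\right) = \left(-153\right) 466 = -71298$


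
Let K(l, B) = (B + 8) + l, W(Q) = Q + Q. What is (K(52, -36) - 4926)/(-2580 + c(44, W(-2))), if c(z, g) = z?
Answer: 2451/1268 ≈ 1.9330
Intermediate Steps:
W(Q) = 2*Q
K(l, B) = 8 + B + l (K(l, B) = (8 + B) + l = 8 + B + l)
(K(52, -36) - 4926)/(-2580 + c(44, W(-2))) = ((8 - 36 + 52) - 4926)/(-2580 + 44) = (24 - 4926)/(-2536) = -4902*(-1/2536) = 2451/1268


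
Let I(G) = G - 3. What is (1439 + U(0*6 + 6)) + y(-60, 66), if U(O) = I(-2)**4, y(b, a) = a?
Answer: 2130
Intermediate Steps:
I(G) = -3 + G
U(O) = 625 (U(O) = (-3 - 2)**4 = (-5)**4 = 625)
(1439 + U(0*6 + 6)) + y(-60, 66) = (1439 + 625) + 66 = 2064 + 66 = 2130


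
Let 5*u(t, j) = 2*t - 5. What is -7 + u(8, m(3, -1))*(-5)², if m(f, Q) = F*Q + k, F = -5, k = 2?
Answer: 48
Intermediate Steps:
m(f, Q) = 2 - 5*Q (m(f, Q) = -5*Q + 2 = 2 - 5*Q)
u(t, j) = -1 + 2*t/5 (u(t, j) = (2*t - 5)/5 = (-5 + 2*t)/5 = -1 + 2*t/5)
-7 + u(8, m(3, -1))*(-5)² = -7 + (-1 + (⅖)*8)*(-5)² = -7 + (-1 + 16/5)*25 = -7 + (11/5)*25 = -7 + 55 = 48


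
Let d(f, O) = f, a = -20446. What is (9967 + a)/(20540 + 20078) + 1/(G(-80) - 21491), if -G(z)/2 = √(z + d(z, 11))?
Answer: (-83832*√10 + 225244807*I)/(40618*(-21491*I + 8*√10)) ≈ -0.25804 + 5.4774e-8*I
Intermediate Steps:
G(z) = -2*√2*√z (G(z) = -2*√(z + z) = -2*√2*√z)
(9967 + a)/(20540 + 20078) + 1/(G(-80) - 21491) = (9967 - 20446)/(20540 + 20078) + 1/(-2*√2*√(-80) - 21491) = -10479/40618 + 1/(-2*√2*4*I*√5 - 21491) = -10479*1/40618 + 1/(-8*I*√10 - 21491) = -10479/40618 + 1/(-21491 - 8*I*√10)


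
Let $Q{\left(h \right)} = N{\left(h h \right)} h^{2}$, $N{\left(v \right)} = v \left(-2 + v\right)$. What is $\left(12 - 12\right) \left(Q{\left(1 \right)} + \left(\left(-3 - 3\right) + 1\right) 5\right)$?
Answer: $0$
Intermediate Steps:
$Q{\left(h \right)} = h^{4} \left(-2 + h^{2}\right)$ ($Q{\left(h \right)} = h h \left(-2 + h h\right) h^{2} = h^{2} \left(-2 + h^{2}\right) h^{2} = h^{4} \left(-2 + h^{2}\right)$)
$\left(12 - 12\right) \left(Q{\left(1 \right)} + \left(\left(-3 - 3\right) + 1\right) 5\right) = \left(12 - 12\right) \left(1^{4} \left(-2 + 1^{2}\right) + \left(\left(-3 - 3\right) + 1\right) 5\right) = 0 \left(1 \left(-2 + 1\right) + \left(-6 + 1\right) 5\right) = 0 \left(1 \left(-1\right) - 25\right) = 0 \left(-1 - 25\right) = 0 \left(-26\right) = 0$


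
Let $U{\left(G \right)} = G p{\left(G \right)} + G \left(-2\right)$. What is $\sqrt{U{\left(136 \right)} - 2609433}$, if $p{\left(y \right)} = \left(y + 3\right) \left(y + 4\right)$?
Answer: $9 \sqrt{455} \approx 191.98$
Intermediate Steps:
$p{\left(y \right)} = \left(3 + y\right) \left(4 + y\right)$
$U{\left(G \right)} = - 2 G + G \left(12 + G^{2} + 7 G\right)$ ($U{\left(G \right)} = G \left(12 + G^{2} + 7 G\right) + G \left(-2\right) = G \left(12 + G^{2} + 7 G\right) - 2 G = - 2 G + G \left(12 + G^{2} + 7 G\right)$)
$\sqrt{U{\left(136 \right)} - 2609433} = \sqrt{136 \left(10 + 136^{2} + 7 \cdot 136\right) - 2609433} = \sqrt{136 \left(10 + 18496 + 952\right) - 2609433} = \sqrt{136 \cdot 19458 - 2609433} = \sqrt{2646288 - 2609433} = \sqrt{36855} = 9 \sqrt{455}$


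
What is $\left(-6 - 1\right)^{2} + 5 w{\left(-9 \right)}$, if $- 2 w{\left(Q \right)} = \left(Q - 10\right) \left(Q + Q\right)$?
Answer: $-806$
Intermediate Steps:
$w{\left(Q \right)} = - Q \left(-10 + Q\right)$ ($w{\left(Q \right)} = - \frac{\left(Q - 10\right) \left(Q + Q\right)}{2} = - \frac{\left(-10 + Q\right) 2 Q}{2} = - \frac{2 Q \left(-10 + Q\right)}{2} = - Q \left(-10 + Q\right)$)
$\left(-6 - 1\right)^{2} + 5 w{\left(-9 \right)} = \left(-6 - 1\right)^{2} + 5 \left(- 9 \left(10 - -9\right)\right) = \left(-6 - 1\right)^{2} + 5 \left(- 9 \left(10 + 9\right)\right) = \left(-7\right)^{2} + 5 \left(\left(-9\right) 19\right) = 49 + 5 \left(-171\right) = 49 - 855 = -806$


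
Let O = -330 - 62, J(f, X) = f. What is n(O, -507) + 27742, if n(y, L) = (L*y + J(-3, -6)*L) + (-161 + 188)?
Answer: 228034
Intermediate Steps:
O = -392
n(y, L) = 27 - 3*L + L*y (n(y, L) = (L*y - 3*L) + (-161 + 188) = (-3*L + L*y) + 27 = 27 - 3*L + L*y)
n(O, -507) + 27742 = (27 - 3*(-507) - 507*(-392)) + 27742 = (27 + 1521 + 198744) + 27742 = 200292 + 27742 = 228034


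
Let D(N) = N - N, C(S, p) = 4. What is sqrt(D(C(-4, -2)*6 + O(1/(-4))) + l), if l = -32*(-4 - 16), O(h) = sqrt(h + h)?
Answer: 8*sqrt(10) ≈ 25.298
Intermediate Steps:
O(h) = sqrt(2)*sqrt(h) (O(h) = sqrt(2*h) = sqrt(2)*sqrt(h))
D(N) = 0
l = 640 (l = -32*(-20) = 640)
sqrt(D(C(-4, -2)*6 + O(1/(-4))) + l) = sqrt(0 + 640) = sqrt(640) = 8*sqrt(10)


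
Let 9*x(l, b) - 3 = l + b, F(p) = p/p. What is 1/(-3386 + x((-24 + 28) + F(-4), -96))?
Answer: -9/30562 ≈ -0.00029448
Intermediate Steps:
F(p) = 1
x(l, b) = ⅓ + b/9 + l/9 (x(l, b) = ⅓ + (l + b)/9 = ⅓ + (b + l)/9 = ⅓ + (b/9 + l/9) = ⅓ + b/9 + l/9)
1/(-3386 + x((-24 + 28) + F(-4), -96)) = 1/(-3386 + (⅓ + (⅑)*(-96) + ((-24 + 28) + 1)/9)) = 1/(-3386 + (⅓ - 32/3 + (4 + 1)/9)) = 1/(-3386 + (⅓ - 32/3 + (⅑)*5)) = 1/(-3386 + (⅓ - 32/3 + 5/9)) = 1/(-3386 - 88/9) = 1/(-30562/9) = -9/30562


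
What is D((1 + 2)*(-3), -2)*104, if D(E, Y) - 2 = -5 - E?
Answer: 624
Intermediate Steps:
D(E, Y) = -3 - E (D(E, Y) = 2 + (-5 - E) = -3 - E)
D((1 + 2)*(-3), -2)*104 = (-3 - (1 + 2)*(-3))*104 = (-3 - 3*(-3))*104 = (-3 - 1*(-9))*104 = (-3 + 9)*104 = 6*104 = 624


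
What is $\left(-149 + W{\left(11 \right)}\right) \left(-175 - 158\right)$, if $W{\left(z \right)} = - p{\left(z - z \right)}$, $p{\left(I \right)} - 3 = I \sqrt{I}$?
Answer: $50616$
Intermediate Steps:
$p{\left(I \right)} = 3 + I^{\frac{3}{2}}$ ($p{\left(I \right)} = 3 + I \sqrt{I} = 3 + I^{\frac{3}{2}}$)
$W{\left(z \right)} = -3$ ($W{\left(z \right)} = - (3 + \left(z - z\right)^{\frac{3}{2}}) = - (3 + 0^{\frac{3}{2}}) = - (3 + 0) = \left(-1\right) 3 = -3$)
$\left(-149 + W{\left(11 \right)}\right) \left(-175 - 158\right) = \left(-149 - 3\right) \left(-175 - 158\right) = - 152 \left(-175 - 158\right) = \left(-152\right) \left(-333\right) = 50616$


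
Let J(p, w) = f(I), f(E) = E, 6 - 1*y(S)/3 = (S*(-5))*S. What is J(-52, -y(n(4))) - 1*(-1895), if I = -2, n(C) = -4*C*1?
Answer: 1893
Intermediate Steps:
n(C) = -4*C
y(S) = 18 + 15*S**2 (y(S) = 18 - 3*S*(-5)*S = 18 - 3*(-5*S)*S = 18 - (-15)*S**2 = 18 + 15*S**2)
J(p, w) = -2
J(-52, -y(n(4))) - 1*(-1895) = -2 - 1*(-1895) = -2 + 1895 = 1893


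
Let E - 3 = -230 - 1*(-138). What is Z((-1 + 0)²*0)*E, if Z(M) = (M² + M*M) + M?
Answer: 0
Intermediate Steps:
Z(M) = M + 2*M² (Z(M) = (M² + M²) + M = 2*M² + M = M + 2*M²)
E = -89 (E = 3 + (-230 - 1*(-138)) = 3 + (-230 + 138) = 3 - 92 = -89)
Z((-1 + 0)²*0)*E = (((-1 + 0)²*0)*(1 + 2*((-1 + 0)²*0)))*(-89) = (((-1)²*0)*(1 + 2*((-1)²*0)))*(-89) = ((1*0)*(1 + 2*(1*0)))*(-89) = (0*(1 + 2*0))*(-89) = (0*(1 + 0))*(-89) = (0*1)*(-89) = 0*(-89) = 0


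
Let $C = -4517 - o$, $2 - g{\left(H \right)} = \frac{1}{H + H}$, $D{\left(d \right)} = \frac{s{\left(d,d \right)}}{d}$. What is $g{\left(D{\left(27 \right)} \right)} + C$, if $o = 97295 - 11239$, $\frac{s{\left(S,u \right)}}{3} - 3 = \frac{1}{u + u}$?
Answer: $- \frac{14763316}{163} \approx -90573.0$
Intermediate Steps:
$s{\left(S,u \right)} = 9 + \frac{3}{2 u}$ ($s{\left(S,u \right)} = 9 + \frac{3}{u + u} = 9 + \frac{3}{2 u}$)
$o = 86056$
$D{\left(d \right)} = \frac{9 + \frac{3}{2 d}}{d}$
$g{\left(H \right)} = 2 - \frac{1}{2 H}$ ($g{\left(H \right)} = 2 - \frac{1}{H + H} = 2 - \frac{1}{2 H}$)
$C = -90573$ ($C = -4517 - 86056 = -90573$)
$g{\left(D{\left(27 \right)} \right)} + C = \left(2 - \frac{1}{2 \frac{3 \left(1 + 6 \cdot 27\right)}{2 \cdot 729}}\right) - 90573 = \left(2 - \frac{1}{2 \cdot \frac{3}{2} \cdot \frac{1}{729} \left(1 + 162\right)}\right) - 90573 = \left(2 - \frac{1}{2 \cdot \frac{3}{2} \cdot \frac{1}{729} \cdot 163}\right) - 90573 = \left(2 - \frac{1}{2 \cdot \frac{163}{486}}\right) - 90573 = \left(2 - \frac{243}{163}\right) - 90573 = \frac{83}{163} - 90573 = - \frac{14763316}{163}$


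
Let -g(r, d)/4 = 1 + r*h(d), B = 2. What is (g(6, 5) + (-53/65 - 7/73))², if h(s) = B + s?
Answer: 673161175296/22515025 ≈ 29898.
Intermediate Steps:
h(s) = 2 + s
g(r, d) = -4 - 4*r*(2 + d) (g(r, d) = -4*(1 + r*(2 + d)) = -4 - 4*r*(2 + d))
(g(6, 5) + (-53/65 - 7/73))² = ((-4 - 4*6*(2 + 5)) + (-53/65 - 7/73))² = ((-4 - 4*6*7) + (-53*1/65 - 7*1/73))² = ((-4 - 168) + (-53/65 - 7/73))² = (-172 - 4324/4745)² = (-820464/4745)² = 673161175296/22515025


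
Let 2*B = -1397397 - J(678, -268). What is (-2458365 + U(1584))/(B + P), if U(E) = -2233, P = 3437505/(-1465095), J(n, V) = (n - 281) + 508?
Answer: 120166994227/34144202395 ≈ 3.5194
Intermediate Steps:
J(n, V) = 227 + n (J(n, V) = (-281 + n) + 508 = 227 + n)
P = -229167/97673 (P = 3437505*(-1/1465095) = -229167/97673 ≈ -2.3463)
B = -699151 (B = (-1397397 - (227 + 678))/2 = (-1397397 - 1*905)/2 = (-1397397 - 905)/2 = (1/2)*(-1398302) = -699151)
(-2458365 + U(1584))/(B + P) = (-2458365 - 2233)/(-699151 - 229167/97673) = -2460598/(-68288404790/97673) = -2460598*(-97673/68288404790) = 120166994227/34144202395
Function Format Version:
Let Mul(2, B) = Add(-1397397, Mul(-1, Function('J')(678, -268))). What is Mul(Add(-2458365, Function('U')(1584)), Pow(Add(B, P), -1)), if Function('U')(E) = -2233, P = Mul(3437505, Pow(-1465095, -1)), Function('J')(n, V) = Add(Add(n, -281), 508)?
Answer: Rational(120166994227, 34144202395) ≈ 3.5194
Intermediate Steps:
Function('J')(n, V) = Add(227, n) (Function('J')(n, V) = Add(Add(-281, n), 508) = Add(227, n))
P = Rational(-229167, 97673) (P = Mul(3437505, Rational(-1, 1465095)) = Rational(-229167, 97673) ≈ -2.3463)
B = -699151 (B = Mul(Rational(1, 2), Add(-1397397, Mul(-1, Add(227, 678)))) = Mul(Rational(1, 2), Add(-1397397, Mul(-1, 905))) = Mul(Rational(1, 2), Add(-1397397, -905)) = Mul(Rational(1, 2), -1398302) = -699151)
Mul(Add(-2458365, Function('U')(1584)), Pow(Add(B, P), -1)) = Mul(Add(-2458365, -2233), Pow(Add(-699151, Rational(-229167, 97673)), -1)) = Mul(-2460598, Pow(Rational(-68288404790, 97673), -1)) = Mul(-2460598, Rational(-97673, 68288404790)) = Rational(120166994227, 34144202395)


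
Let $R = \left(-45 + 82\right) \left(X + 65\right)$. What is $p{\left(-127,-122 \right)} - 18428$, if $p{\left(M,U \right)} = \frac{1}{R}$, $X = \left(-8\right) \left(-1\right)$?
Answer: $- \frac{49774027}{2701} \approx -18428.0$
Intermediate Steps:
$X = 8$
$R = 2701$ ($R = \left(-45 + 82\right) \left(8 + 65\right) = 37 \cdot 73 = 2701$)
$p{\left(M,U \right)} = \frac{1}{2701}$
$p{\left(-127,-122 \right)} - 18428 = \frac{1}{2701} - 18428 = - \frac{49774027}{2701}$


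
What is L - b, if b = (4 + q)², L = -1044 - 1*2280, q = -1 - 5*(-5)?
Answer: -4108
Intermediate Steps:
q = 24 (q = -1 + 25 = 24)
L = -3324 (L = -1044 - 2280 = -3324)
b = 784 (b = (4 + 24)² = 28² = 784)
L - b = -3324 - 1*784 = -3324 - 784 = -4108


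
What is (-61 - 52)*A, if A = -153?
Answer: 17289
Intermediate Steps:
(-61 - 52)*A = (-61 - 52)*(-153) = -113*(-153) = 17289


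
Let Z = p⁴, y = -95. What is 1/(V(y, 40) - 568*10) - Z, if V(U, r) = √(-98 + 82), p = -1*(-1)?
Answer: -2016756/2016401 - I/8065604 ≈ -1.0002 - 1.2398e-7*I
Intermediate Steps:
p = 1
V(U, r) = 4*I (V(U, r) = √(-16) = 4*I)
Z = 1 (Z = 1⁴ = 1)
1/(V(y, 40) - 568*10) - Z = 1/(4*I - 568*10) - 1*1 = 1/(4*I - 5680) - 1 = 1/(-5680 + 4*I) - 1 = (-5680 - 4*I)/32262416 - 1 = -1 + (-5680 - 4*I)/32262416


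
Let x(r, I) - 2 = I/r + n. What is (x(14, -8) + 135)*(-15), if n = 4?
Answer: -14745/7 ≈ -2106.4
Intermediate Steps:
x(r, I) = 6 + I/r (x(r, I) = 2 + (I/r + 4) = 2 + (4 + I/r) = 6 + I/r)
(x(14, -8) + 135)*(-15) = ((6 - 8/14) + 135)*(-15) = ((6 - 8*1/14) + 135)*(-15) = ((6 - 4/7) + 135)*(-15) = (38/7 + 135)*(-15) = (983/7)*(-15) = -14745/7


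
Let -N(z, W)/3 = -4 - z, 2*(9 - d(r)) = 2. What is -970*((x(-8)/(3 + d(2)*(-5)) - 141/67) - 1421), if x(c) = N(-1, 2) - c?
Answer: 3423144550/2479 ≈ 1.3809e+6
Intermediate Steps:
d(r) = 8 (d(r) = 9 - ½*2 = 9 - 1 = 8)
N(z, W) = 12 + 3*z (N(z, W) = -3*(-4 - z) = 12 + 3*z)
x(c) = 9 - c (x(c) = (12 + 3*(-1)) - c = (12 - 3) - c = 9 - c)
-970*((x(-8)/(3 + d(2)*(-5)) - 141/67) - 1421) = -970*(((9 - 1*(-8))/(3 + 8*(-5)) - 141/67) - 1421) = -970*(((9 + 8)/(3 - 40) - 141*1/67) - 1421) = -970*((17/(-37) - 141/67) - 1421) = -970*((17*(-1/37) - 141/67) - 1421) = -970*((-17/37 - 141/67) - 1421) = -970*(-6356/2479 - 1421) = -970*(-3529015/2479) = 3423144550/2479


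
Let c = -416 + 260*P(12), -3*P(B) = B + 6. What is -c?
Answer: 1976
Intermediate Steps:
P(B) = -2 - B/3 (P(B) = -(B + 6)/3 = -(6 + B)/3 = -2 - B/3)
c = -1976 (c = -416 + 260*(-2 - 1/3*12) = -416 + 260*(-2 - 4) = -416 + 260*(-6) = -416 - 1560 = -1976)
-c = -1*(-1976) = 1976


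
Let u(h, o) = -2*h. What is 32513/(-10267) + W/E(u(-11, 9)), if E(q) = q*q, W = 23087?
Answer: 221297937/4969228 ≈ 44.534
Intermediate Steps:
E(q) = q²
32513/(-10267) + W/E(u(-11, 9)) = 32513/(-10267) + 23087/((-2*(-11))²) = 32513*(-1/10267) + 23087/(22²) = -32513/10267 + 23087/484 = 221297937/4969228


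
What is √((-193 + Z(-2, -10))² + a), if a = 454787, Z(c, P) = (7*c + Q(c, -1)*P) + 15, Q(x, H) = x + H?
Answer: √481031 ≈ 693.56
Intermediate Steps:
Q(x, H) = H + x
Z(c, P) = 15 + 7*c + P*(-1 + c) (Z(c, P) = (7*c + (-1 + c)*P) + 15 = (7*c + P*(-1 + c)) + 15 = 15 + 7*c + P*(-1 + c))
√((-193 + Z(-2, -10))² + a) = √((-193 + (15 + 7*(-2) - 10*(-1 - 2)))² + 454787) = √((-193 + (15 - 14 - 10*(-3)))² + 454787) = √((-193 + (15 - 14 + 30))² + 454787) = √((-193 + 31)² + 454787) = √((-162)² + 454787) = √(26244 + 454787) = √481031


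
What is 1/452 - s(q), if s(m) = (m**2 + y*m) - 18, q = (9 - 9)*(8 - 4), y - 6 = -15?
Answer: 8137/452 ≈ 18.002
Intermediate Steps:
y = -9 (y = 6 - 15 = -9)
q = 0 (q = 0*4 = 0)
s(m) = -18 + m**2 - 9*m (s(m) = (m**2 - 9*m) - 18 = -18 + m**2 - 9*m)
1/452 - s(q) = 1/452 - (-18 + 0**2 - 9*0) = 1/452 - (-18 + 0 + 0) = 1/452 - 1*(-18) = 1/452 + 18 = 8137/452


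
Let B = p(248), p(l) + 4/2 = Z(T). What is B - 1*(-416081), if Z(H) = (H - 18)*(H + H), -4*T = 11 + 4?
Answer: 3329937/8 ≈ 4.1624e+5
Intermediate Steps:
T = -15/4 (T = -(11 + 4)/4 = -¼*15 = -15/4 ≈ -3.7500)
Z(H) = 2*H*(-18 + H) (Z(H) = (-18 + H)*(2*H) = 2*H*(-18 + H))
p(l) = 1289/8 (p(l) = -2 + 2*(-15/4)*(-18 - 15/4) = -2 + 2*(-15/4)*(-87/4) = -2 + 1305/8 = 1289/8)
B = 1289/8 ≈ 161.13
B - 1*(-416081) = 1289/8 - 1*(-416081) = 1289/8 + 416081 = 3329937/8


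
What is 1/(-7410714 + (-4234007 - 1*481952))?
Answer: -1/12126673 ≈ -8.2463e-8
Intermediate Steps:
1/(-7410714 + (-4234007 - 1*481952)) = 1/(-7410714 + (-4234007 - 481952)) = 1/(-7410714 - 4715959) = 1/(-12126673) = -1/12126673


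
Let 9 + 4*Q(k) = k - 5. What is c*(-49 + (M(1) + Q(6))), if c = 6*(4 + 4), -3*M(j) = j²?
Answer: -2464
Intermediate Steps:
Q(k) = -7/2 + k/4 (Q(k) = -9/4 + (k - 5)/4 = -9/4 + (-5 + k)/4 = -9/4 + (-5/4 + k/4) = -7/2 + k/4)
M(j) = -j²/3
c = 48 (c = 6*8 = 48)
c*(-49 + (M(1) + Q(6))) = 48*(-49 + (-⅓*1² + (-7/2 + (¼)*6))) = 48*(-49 + (-⅓*1 + (-7/2 + 3/2))) = 48*(-49 + (-⅓ - 2)) = 48*(-49 - 7/3) = 48*(-154/3) = -2464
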